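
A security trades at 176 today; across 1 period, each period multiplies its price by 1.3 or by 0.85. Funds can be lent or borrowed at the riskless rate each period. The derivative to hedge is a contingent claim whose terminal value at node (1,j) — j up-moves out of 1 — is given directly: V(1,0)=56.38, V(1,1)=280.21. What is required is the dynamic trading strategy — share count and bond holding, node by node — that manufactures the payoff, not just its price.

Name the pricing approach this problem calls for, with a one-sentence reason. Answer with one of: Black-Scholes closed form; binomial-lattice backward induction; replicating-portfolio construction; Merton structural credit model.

framework: replicating-portfolio construction

Key observation: a price alone would not answer the question — the per-node share/bond construction on the spot-176, 1.3/0.85 tree is required, and only the replicating-portfolio method yields it.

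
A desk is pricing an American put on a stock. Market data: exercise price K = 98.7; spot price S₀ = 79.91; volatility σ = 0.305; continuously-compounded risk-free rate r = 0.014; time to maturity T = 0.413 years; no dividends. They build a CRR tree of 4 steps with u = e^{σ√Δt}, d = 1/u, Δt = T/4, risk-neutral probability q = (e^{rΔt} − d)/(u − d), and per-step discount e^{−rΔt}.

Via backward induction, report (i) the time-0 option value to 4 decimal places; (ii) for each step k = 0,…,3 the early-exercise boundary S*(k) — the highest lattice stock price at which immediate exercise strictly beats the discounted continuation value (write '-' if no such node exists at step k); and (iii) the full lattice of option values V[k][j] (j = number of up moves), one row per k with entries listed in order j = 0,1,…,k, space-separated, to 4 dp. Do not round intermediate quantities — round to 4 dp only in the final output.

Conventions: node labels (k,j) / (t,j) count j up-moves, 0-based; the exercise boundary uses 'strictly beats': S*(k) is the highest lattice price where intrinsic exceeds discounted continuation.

price = 19.5872
boundary = - 72.4500 79.9100 88.1381
tree:
19.5872
26.2500 12.5108
33.0136 18.7900 5.8239
39.1457 26.2500 10.5619 0.7676
44.7054 33.0136 18.7900 1.4865 0.0000

Δt=0.10325, u=1.10297, d=0.90665, q=0.48289, disc=e^(-rΔt)=0.99856
k=4 terminal: V=max(K-S,0) → 44.7054 33.0136 18.7900 1.4865 0.0000
k=3: j=0 S=59.5543 intr=39.1457 cont=39.0031 V=39.1457[EX]; j=1 S=72.4500 intr=26.2500 cont=26.1074 V=26.2500[EX]; j=2 S=88.1381 intr=10.5619 cont=10.4193 V=10.5619[EX]; j=3 S=107.2233 intr=0.0000 cont=0.7676 V=0.7676[hold]  S*(3)=88.1381
k=2: j=0 S=65.6864 intr=33.0136 cont=32.8710 V=33.0136[EX]; j=1 S=79.9100 intr=18.7900 cont=18.6474 V=18.7900[EX]; j=2 S=97.2135 intr=1.4865 cont=5.8239 V=5.8239[hold]  S*(2)=79.9100
k=1: j=0 S=72.4500 intr=26.2500 cont=26.1074 V=26.2500[EX]; j=1 S=88.1381 intr=10.5619 cont=12.5108 V=12.5108[hold]  S*(1)=72.4500
k=0: j=0 S=79.9100 intr=18.7900 cont=19.5872 V=19.5872[hold]  S*(0)=-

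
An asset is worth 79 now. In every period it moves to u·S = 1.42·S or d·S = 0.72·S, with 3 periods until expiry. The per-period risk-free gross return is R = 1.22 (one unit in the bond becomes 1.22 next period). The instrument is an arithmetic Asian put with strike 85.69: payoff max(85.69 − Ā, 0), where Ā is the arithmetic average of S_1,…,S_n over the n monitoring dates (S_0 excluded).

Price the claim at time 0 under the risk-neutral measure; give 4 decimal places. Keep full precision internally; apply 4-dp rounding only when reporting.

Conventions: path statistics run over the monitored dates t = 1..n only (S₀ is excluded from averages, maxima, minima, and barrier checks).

price = 2.4836

Under the martingale measure an up-move has probability p* = 0.7143; value the claim as the probability-weighted average of per-path payoffs, discounted 3 periods at R = 1.22.
Enumerate all 2^3 = 8 price paths (U = up ×1.42, D = down ×0.72); each path with k up-moves has probability p*^k·(1−p*)^(3−k).
DDD: Ā=42.4401, payoff=43.2499, prob=0.023324
UDD: Ā=83.7012, payoff=1.9888, prob=0.058309
DUD: Ā=65.2679, payoff=20.4221, prob=0.058309
UUD: Ā=128.7228, payoff=0.0000, prob=0.145773
DDU: Ā=51.9959, payoff=33.6941, prob=0.058309
UDU: Ā=102.5475, payoff=0.0000, prob=0.145773
DUU: Ā=84.1141, payoff=1.5759, prob=0.145773
UUU: Ā=165.8918, payoff=0.0000, prob=0.364431
Price = Σ prob·payoff / R^3 = 4.509887 / 1.815848 = 2.4836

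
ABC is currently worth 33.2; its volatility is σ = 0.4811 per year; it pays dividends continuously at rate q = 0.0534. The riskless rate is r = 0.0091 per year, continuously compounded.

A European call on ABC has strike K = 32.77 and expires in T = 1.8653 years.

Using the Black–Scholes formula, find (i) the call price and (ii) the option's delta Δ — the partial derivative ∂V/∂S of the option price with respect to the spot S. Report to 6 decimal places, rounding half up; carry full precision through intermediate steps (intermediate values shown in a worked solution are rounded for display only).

σ√T = 0.4811·√1.8653 = 0.657067
d₁ = (ln(S/K) + (r−q+σ²/2)T) / (σ√T) = (ln(33.2/32.77) + (0.0091−0.0534+0.4811²/2)·1.8653) / 0.657067 = (0.013036 + 0.133236) / 0.657067 = 0.222614
d₂ = d₁ − σ√T = 0.222614 − 0.657067 = -0.434453
e^{−rT} = 0.983169
e^{−qT} = 0.905193
N(d₁) = 0.588082,  N(d₂) = 0.331980
Call price V = S·e^{−qT}·N(d₁) − K·e^{−rT}·N(d₂) = 17.673280 − 10.695870 = 6.977410
Δ = e^{−qT}·N(d₁) = 0.532328

price = 6.977410
Δ = 0.532328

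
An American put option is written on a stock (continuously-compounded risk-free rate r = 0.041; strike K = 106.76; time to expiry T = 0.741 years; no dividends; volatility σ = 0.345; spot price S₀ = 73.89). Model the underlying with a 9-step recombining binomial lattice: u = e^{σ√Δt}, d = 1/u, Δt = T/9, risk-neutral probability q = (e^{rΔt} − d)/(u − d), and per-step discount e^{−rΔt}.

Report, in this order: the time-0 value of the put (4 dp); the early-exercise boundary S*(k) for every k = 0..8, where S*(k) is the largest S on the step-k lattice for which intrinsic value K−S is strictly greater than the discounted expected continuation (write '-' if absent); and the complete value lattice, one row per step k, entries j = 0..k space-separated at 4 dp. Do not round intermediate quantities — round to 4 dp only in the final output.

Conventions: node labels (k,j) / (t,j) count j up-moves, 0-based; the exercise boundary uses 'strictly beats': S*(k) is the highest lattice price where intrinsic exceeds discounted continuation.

params: Δt=0.08233 u=1.10406 d=0.90575 q=0.49232 e^(-rΔt)=0.99663
t_9 payoffs: 76.4452 69.8079 61.7174 51.8554 39.8342 25.1811 7.3196 0.0000 0.0000 0.0000
t_8: node(8,0) S=33.4693 payoff=73.2907 vs cont=72.9309 → 73.2907 [stop]  node(8,1) S=40.7973 payoff=65.9627 vs cont=65.6029 → 65.9627 [stop]  node(8,2) S=49.7297 payoff=57.0303 vs cont=56.6705 → 57.0303 [stop]  node(8,3) S=60.6179 payoff=46.1421 vs cont=45.7823 → 46.1421 [stop]  node(8,4) S=73.8900 payoff=32.8700 vs cont=32.5102 → 32.8700 [stop]  node(8,5) S=90.0680 payoff=16.6920 vs cont=16.3323 → 16.6920 [stop]  node(8,6) S=109.7881 payoff=0.0000 vs cont=3.7035 → 3.7035 [wait]  node(8,7) S=133.8258 payoff=0.0000 vs cont=0.0000 → 0.0000 [wait]  node(8,8) S=163.1265 payoff=0.0000 vs cont=0.0000 → 0.0000 [wait]  ⇒ S*(8)=90.0680
t_7: node(7,0) S=36.9521 payoff=69.8079 vs cont=69.4481 → 69.8079 [stop]  node(7,1) S=45.0426 payoff=61.7174 vs cont=61.3576 → 61.7174 [stop]  node(7,2) S=54.9046 payoff=51.8554 vs cont=51.4956 → 51.8554 [stop]  node(7,3) S=66.9258 payoff=39.8342 vs cont=39.4745 → 39.8342 [stop]  node(7,4) S=81.5789 payoff=25.1811 vs cont=24.8213 → 25.1811 [stop]  node(7,5) S=99.4404 payoff=7.3196 vs cont=10.2628 → 10.2628 [wait]  node(7,6) S=121.2125 payoff=0.0000 vs cont=1.8738 → 1.8738 [wait]  node(7,7) S=147.7516 payoff=0.0000 vs cont=0.0000 → 0.0000 [wait]  ⇒ S*(7)=81.5789
t_6: node(6,0) S=40.7973 payoff=65.9627 vs cont=65.6029 → 65.9627 [stop]  node(6,1) S=49.7297 payoff=57.0303 vs cont=56.6705 → 57.0303 [stop]  node(6,2) S=60.6179 payoff=46.1421 vs cont=45.7823 → 46.1421 [stop]  node(6,3) S=73.8900 payoff=32.8700 vs cont=32.5102 → 32.8700 [stop]  node(6,4) S=90.0680 payoff=16.6920 vs cont=17.7763 → 17.7763 [wait]  node(6,5) S=109.7881 payoff=0.0000 vs cont=6.1120 → 6.1120 [wait]  node(6,6) S=133.8258 payoff=0.0000 vs cont=0.9481 → 0.9481 [wait]  ⇒ S*(6)=73.8900
t_5: node(5,0) S=45.0426 payoff=61.7174 vs cont=61.3576 → 61.7174 [stop]  node(5,1) S=54.9046 payoff=51.8554 vs cont=51.4956 → 51.8554 [stop]  node(5,2) S=66.9258 payoff=39.8342 vs cont=39.4745 → 39.8342 [stop]  node(5,3) S=81.5789 payoff=25.1811 vs cont=25.3533 → 25.3533 [wait]  node(5,4) S=99.4404 payoff=7.3196 vs cont=11.9932 → 11.9932 [wait]  node(5,5) S=121.2125 payoff=0.0000 vs cont=3.5577 → 3.5577 [wait]  ⇒ S*(5)=66.9258
t_4: node(4,0) S=49.7297 payoff=57.0303 vs cont=56.6705 → 57.0303 [stop]  node(4,1) S=60.6179 payoff=46.1421 vs cont=45.7823 → 46.1421 [stop]  node(4,2) S=73.8900 payoff=32.8700 vs cont=32.5947 → 32.8700 [stop]  node(4,3) S=90.0680 payoff=16.6920 vs cont=18.7126 → 18.7126 [wait]  node(4,4) S=109.7881 payoff=0.0000 vs cont=7.8138 → 7.8138 [wait]  ⇒ S*(4)=73.8900
t_3: node(3,0) S=54.9046 payoff=51.8554 vs cont=51.4956 → 51.8554 [stop]  node(3,1) S=66.9258 payoff=39.8342 vs cont=39.4745 → 39.8342 [stop]  node(3,2) S=81.5789 payoff=25.1811 vs cont=25.8127 → 25.8127 [wait]  node(3,3) S=99.4404 payoff=7.3196 vs cont=13.3019 → 13.3019 [wait]  ⇒ S*(3)=66.9258
t_2: node(2,0) S=60.6179 payoff=46.1421 vs cont=45.7823 → 46.1421 [stop]  node(2,1) S=73.8900 payoff=32.8700 vs cont=32.8201 → 32.8700 [stop]  node(2,2) S=90.0680 payoff=16.6920 vs cont=19.5871 → 19.5871 [wait]  ⇒ S*(2)=73.8900
t_1: node(1,0) S=66.9258 payoff=39.8342 vs cont=39.4745 → 39.8342 [stop]  node(1,1) S=81.5789 payoff=25.1811 vs cont=26.2418 → 26.2418 [wait]  ⇒ S*(1)=66.9258
t_0: node(0,0) S=73.8900 payoff=32.8700 vs cont=33.0307 → 33.0307 [wait]  ⇒ S*(0)=-

price = 33.0307
boundary = - 66.9258 73.8900 66.9258 73.8900 66.9258 73.8900 81.5789 90.0680
tree:
33.0307
39.8342 26.2418
46.1421 32.8700 19.5871
51.8554 39.8342 25.8127 13.3019
57.0303 46.1421 32.8700 18.7126 7.8138
61.7174 51.8554 39.8342 25.3533 11.9932 3.5577
65.9627 57.0303 46.1421 32.8700 17.7763 6.1120 0.9481
69.8079 61.7174 51.8554 39.8342 25.1811 10.2628 1.8738 0.0000
73.2907 65.9627 57.0303 46.1421 32.8700 16.6920 3.7035 0.0000 0.0000
76.4452 69.8079 61.7174 51.8554 39.8342 25.1811 7.3196 0.0000 0.0000 0.0000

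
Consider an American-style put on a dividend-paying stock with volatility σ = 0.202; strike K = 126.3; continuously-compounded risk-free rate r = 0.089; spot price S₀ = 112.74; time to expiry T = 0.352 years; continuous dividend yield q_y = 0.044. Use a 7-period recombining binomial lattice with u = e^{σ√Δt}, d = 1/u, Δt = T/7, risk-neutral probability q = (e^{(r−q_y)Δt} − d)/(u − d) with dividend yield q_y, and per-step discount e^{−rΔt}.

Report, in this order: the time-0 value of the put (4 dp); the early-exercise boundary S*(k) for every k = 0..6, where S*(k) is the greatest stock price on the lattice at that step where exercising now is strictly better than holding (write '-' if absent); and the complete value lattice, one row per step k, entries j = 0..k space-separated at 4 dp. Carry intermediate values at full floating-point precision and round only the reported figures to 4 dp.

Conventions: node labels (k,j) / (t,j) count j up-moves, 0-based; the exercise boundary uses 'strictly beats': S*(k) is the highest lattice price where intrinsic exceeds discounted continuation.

Δt=0.05029  u=1.04634  d=0.95571  q=0.51368  discount=0.99553
step 7 (expiry): payoffs max(K−S,0) = 44.1947 36.4091 27.8851 18.5529 8.3357 0.0000 0.0000 0.0000
step 6: (k=6,j=0): S=85.9099, K−S=40.3901, hold=40.0159 ⇒ V=40.3901 exercise | (k=6,j=1): S=94.0564, K−S=32.2436, hold=31.8875 ⇒ V=32.2436 exercise | (k=6,j=2): S=102.9753, K−S=23.3247, hold=22.9883 ⇒ V=23.3247 exercise | (k=6,j=3): S=112.7400, K−S=13.5600, hold=13.2452 ⇒ V=13.5600 exercise | (k=6,j=4): S=123.4306, K−S=2.8694, hold=4.0358 ⇒ V=4.0358 continue | (k=6,j=5): S=135.1350, K−S=0.0000, hold=0.0000 ⇒ V=0.0000 continue | (k=6,j=6): S=147.9492, K−S=0.0000, hold=0.0000 ⇒ V=0.0000 continue  boundary S*=112.7400
step 5: (k=5,j=0): S=89.8909, K−S=36.4091, hold=36.0438 ⇒ V=36.4091 exercise | (k=5,j=1): S=98.4149, K−S=27.8851, hold=27.5387 ⇒ V=27.8851 exercise | (k=5,j=2): S=107.7471, K−S=18.5529, hold=18.2270 ⇒ V=18.5529 exercise | (k=5,j=3): S=117.9643, K−S=8.3357, hold=8.6289 ⇒ V=8.6289 continue | (k=5,j=4): S=129.1503, K−S=0.0000, hold=1.9539 ⇒ V=1.9539 continue | (k=5,j=5): S=141.3970, K−S=0.0000, hold=0.0000 ⇒ V=0.0000 continue  boundary S*=107.7471
step 4: (k=4,j=0): S=94.0564, K−S=32.2436, hold=31.8875 ⇒ V=32.2436 exercise | (k=4,j=1): S=102.9753, K−S=23.3247, hold=22.9883 ⇒ V=23.3247 exercise | (k=4,j=2): S=112.7400, K−S=13.5600, hold=13.3951 ⇒ V=13.5600 exercise | (k=4,j=3): S=123.4306, K−S=2.8694, hold=5.1769 ⇒ V=5.1769 continue | (k=4,j=4): S=135.1350, K−S=0.0000, hold=0.9460 ⇒ V=0.9460 continue  boundary S*=112.7400
step 3: (k=3,j=0): S=98.4149, K−S=27.8851, hold=27.5387 ⇒ V=27.8851 exercise | (k=3,j=1): S=107.7471, K−S=18.5529, hold=18.2270 ⇒ V=18.5529 exercise | (k=3,j=2): S=117.9643, K−S=8.3357, hold=9.2125 ⇒ V=9.2125 continue | (k=3,j=3): S=129.1503, K−S=0.0000, hold=2.9902 ⇒ V=2.9902 continue  boundary S*=107.7471
step 2: (k=2,j=0): S=102.9753, K−S=23.3247, hold=22.9883 ⇒ V=23.3247 exercise | (k=2,j=1): S=112.7400, K−S=13.5600, hold=13.6935 ⇒ V=13.6935 continue | (k=2,j=2): S=123.4306, K−S=2.8694, hold=5.9894 ⇒ V=5.9894 continue  boundary S*=102.9753
step 1: (k=1,j=0): S=107.7471, K−S=18.5529, hold=18.2953 ⇒ V=18.5529 exercise | (k=1,j=1): S=117.9643, K−S=8.3357, hold=9.6926 ⇒ V=9.6926 continue  boundary S*=107.7471
step 0: (k=0,j=0): S=112.7400, K−S=13.5600, hold=13.9391 ⇒ V=13.9391 continue  boundary S*=-

price = 13.9391
boundary = - 107.7471 102.9753 107.7471 112.7400 107.7471 112.7400
tree:
13.9391
18.5529 9.6926
23.3247 13.6935 5.9894
27.8851 18.5529 9.2125 2.9902
32.2436 23.3247 13.5600 5.1769 0.9460
36.4091 27.8851 18.5529 8.6289 1.9539 0.0000
40.3901 32.2436 23.3247 13.5600 4.0358 0.0000 0.0000
44.1947 36.4091 27.8851 18.5529 8.3357 0.0000 0.0000 0.0000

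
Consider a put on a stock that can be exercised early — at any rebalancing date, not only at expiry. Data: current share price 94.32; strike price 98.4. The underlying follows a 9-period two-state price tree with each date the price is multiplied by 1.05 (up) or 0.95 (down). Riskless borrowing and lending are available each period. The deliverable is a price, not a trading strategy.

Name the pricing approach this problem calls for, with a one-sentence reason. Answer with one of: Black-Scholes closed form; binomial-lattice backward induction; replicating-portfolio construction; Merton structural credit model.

framework: binomial-lattice backward induction

Key observation: an American put (K = 98.4, S₀ = 94.32) on a 9-date tree has no closed form — the optimal stopping decision is embedded and must be resolved recursively from expiry.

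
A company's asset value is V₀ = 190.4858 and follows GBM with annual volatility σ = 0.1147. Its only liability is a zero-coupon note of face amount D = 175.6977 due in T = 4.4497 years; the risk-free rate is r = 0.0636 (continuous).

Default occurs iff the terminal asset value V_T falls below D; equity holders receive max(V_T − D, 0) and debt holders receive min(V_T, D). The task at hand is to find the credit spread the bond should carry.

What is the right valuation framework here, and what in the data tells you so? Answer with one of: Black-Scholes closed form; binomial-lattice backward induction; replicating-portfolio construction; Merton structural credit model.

Key observation: assets follow a GBM and default happens iff V_T < 175.6977; valuing claims on that split (equity as a call, risky debt as the residual) is the structural model's definition.

framework: Merton structural credit model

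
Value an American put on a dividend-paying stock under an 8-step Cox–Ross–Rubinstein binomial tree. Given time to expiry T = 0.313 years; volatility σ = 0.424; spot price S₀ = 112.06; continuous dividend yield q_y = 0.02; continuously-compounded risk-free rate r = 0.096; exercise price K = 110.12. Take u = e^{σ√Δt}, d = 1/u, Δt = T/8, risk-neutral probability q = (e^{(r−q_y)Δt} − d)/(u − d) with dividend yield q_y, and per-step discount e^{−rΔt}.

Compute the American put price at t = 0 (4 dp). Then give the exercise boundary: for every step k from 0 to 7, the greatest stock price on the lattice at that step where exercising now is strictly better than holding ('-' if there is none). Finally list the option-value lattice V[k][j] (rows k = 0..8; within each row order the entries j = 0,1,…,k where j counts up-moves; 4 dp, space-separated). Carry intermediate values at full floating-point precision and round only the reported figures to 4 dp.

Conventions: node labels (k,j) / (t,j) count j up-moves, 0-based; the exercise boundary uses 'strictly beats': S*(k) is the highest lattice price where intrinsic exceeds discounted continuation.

Δt=0.03913, u=1.08748, d=0.91955, q=0.49678, disc=e^(-rΔt)=0.99625
k=8 terminal: V=max(K-S,0) → 52.8318 42.3696 29.9968 15.3645 0.0000 0.0000 0.0000 0.0000 0.0000
k=7: j=0 S=62.3001 intr=47.8199 cont=47.4558 V=47.8199[EX]; j=1 S=73.6775 intr=36.4425 cont=36.0873 V=36.4425[EX]; j=2 S=87.1327 intr=22.9873 cont=22.6426 V=22.9873[EX]; j=3 S=103.0451 intr=7.0749 cont=7.7028 V=7.7028[hold]; j=4 S=121.8635 intr=0.0000 cont=0.0000 V=0.0000[hold]; j=5 S=144.1186 intr=0.0000 cont=0.0000 V=0.0000[hold]; j=6 S=170.4379 intr=0.0000 cont=0.0000 V=0.0000[hold]; j=7 S=201.5638 intr=0.0000 cont=0.0000 V=0.0000[hold]  S*(7)=87.1327
k=6: j=0 S=67.7504 intr=42.3696 cont=42.0098 V=42.3696[EX]; j=1 S=80.1232 intr=29.9968 cont=29.6467 V=29.9968[EX]; j=2 S=94.7555 intr=15.3645 cont=15.3366 V=15.3645[EX]; j=3 S=112.0600 intr=0.0000 cont=3.8617 V=3.8617[hold]; j=4 S=132.5247 intr=0.0000 cont=0.0000 V=0.0000[hold]; j=5 S=156.7268 intr=0.0000 cont=0.0000 V=0.0000[hold]; j=6 S=185.3487 intr=0.0000 cont=0.0000 V=0.0000[hold]  S*(6)=94.7555
k=5: j=0 S=73.6775 intr=36.4425 cont=36.0873 V=36.4425[EX]; j=1 S=87.1327 intr=22.9873 cont=22.6426 V=22.9873[EX]; j=2 S=103.0451 intr=7.0749 cont=9.6140 V=9.6140[hold]; j=3 S=121.8635 intr=0.0000 cont=1.9360 V=1.9360[hold]; j=4 S=144.1186 intr=0.0000 cont=0.0000 V=0.0000[hold]; j=5 S=170.4379 intr=0.0000 cont=0.0000 V=0.0000[hold]  S*(5)=87.1327
k=4: j=0 S=80.1232 intr=29.9968 cont=29.6467 V=29.9968[EX]; j=1 S=94.7555 intr=15.3645 cont=16.2824 V=16.2824[hold]; j=2 S=112.0600 intr=0.0000 cont=5.7780 V=5.7780[hold]; j=3 S=132.5247 intr=0.0000 cont=0.9706 V=0.9706[hold]; j=4 S=156.7268 intr=0.0000 cont=0.0000 V=0.0000[hold]  S*(4)=80.1232
k=3: j=0 S=87.1327 intr=22.9873 cont=23.0969 V=23.0969[hold]; j=1 S=103.0451 intr=7.0749 cont=11.0226 V=11.0226[hold]; j=2 S=121.8635 intr=0.0000 cont=3.3771 V=3.3771[hold]; j=3 S=144.1186 intr=0.0000 cont=0.4866 V=0.4866[hold]  S*(3)=-
k=2: j=0 S=94.7555 intr=15.3645 cont=17.0345 V=17.0345[hold]; j=1 S=112.0600 intr=0.0000 cont=7.1974 V=7.1974[hold]; j=2 S=132.5247 intr=0.0000 cont=1.9339 V=1.9339[hold]  S*(2)=-
k=1: j=0 S=103.0451 intr=7.0749 cont=12.1021 V=12.1021[hold]; j=1 S=121.8635 intr=0.0000 cont=4.5654 V=4.5654[hold]  S*(1)=-
k=0: j=0 S=112.0600 intr=0.0000 cont=8.3267 V=8.3267[hold]  S*(0)=-

price = 8.3267
boundary = - - - - 80.1232 87.1327 94.7555 87.1327
tree:
8.3267
12.1021 4.5654
17.0345 7.1974 1.9339
23.0969 11.0226 3.3771 0.4866
29.9968 16.2824 5.7780 0.9706 0.0000
36.4425 22.9873 9.6140 1.9360 0.0000 0.0000
42.3696 29.9968 15.3645 3.8617 0.0000 0.0000 0.0000
47.8199 36.4425 22.9873 7.7028 0.0000 0.0000 0.0000 0.0000
52.8318 42.3696 29.9968 15.3645 0.0000 0.0000 0.0000 0.0000 0.0000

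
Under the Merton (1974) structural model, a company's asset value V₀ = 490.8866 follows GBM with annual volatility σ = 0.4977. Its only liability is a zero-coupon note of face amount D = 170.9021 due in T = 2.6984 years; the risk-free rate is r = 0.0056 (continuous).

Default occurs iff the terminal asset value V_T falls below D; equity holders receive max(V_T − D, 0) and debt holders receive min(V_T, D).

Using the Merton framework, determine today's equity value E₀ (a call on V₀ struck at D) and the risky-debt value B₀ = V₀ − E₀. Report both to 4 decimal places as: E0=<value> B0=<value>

Work the structural quantities from V₀ = 490.8866 against face 170.9021:
d₁ = [ln(V₀/D) + (r + σ²/2)T] / (σ√T)
   = [ln(490.8866/170.9021) + (0.0056 + 0.5·0.4977²)·2.6984] / (0.4977·√2.6984)
   = [1.055122 + 0.349315] / 0.817562 = 1.717835
d₂ = d₁ − σ√T = 1.717835 − 0.817562 = 0.900273
N(d₁) = 0.957087,  N(d₂) = 0.816013,  e^(−rT) = 0.985003
E₀ = V₀·N(d₁) − D·e^(−rT)·N(d₂)
   = 490.8866·0.957087 − 170.9021·0.985003·0.816013 = 332.454283
B₀ = V₀ − E₀ = 490.8866 − 332.454283 = 158.432317

E0=332.4543 B0=158.4323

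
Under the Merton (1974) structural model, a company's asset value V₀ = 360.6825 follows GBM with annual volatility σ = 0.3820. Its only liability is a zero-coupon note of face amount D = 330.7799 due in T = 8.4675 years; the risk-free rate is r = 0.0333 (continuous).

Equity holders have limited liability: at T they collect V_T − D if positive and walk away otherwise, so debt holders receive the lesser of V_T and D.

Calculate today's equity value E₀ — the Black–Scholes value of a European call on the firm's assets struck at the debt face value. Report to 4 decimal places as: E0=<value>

E0=190.4550

Apply the equity-as-call identities (strike 330.7799, horizon 8.4675 years):
d₁ = [ln(V₀/D) + (r + σ²/2)T] / (σ√T)
   = [ln(360.6825/330.7799) + (0.0333 + 0.5·0.3820²)·8.4675] / (0.3820·√8.4675)
   = [0.086545 + 0.899773] / 1.111581 = 0.887312
d₂ = d₁ − σ√T = 0.887312 − 1.111581 = -0.224269
N(d₁) = 0.812544,  N(d₂) = 0.411274,  e^(−rT) = 0.754298
E₀ = V₀·N(d₁) − D·e^(−rT)·N(d₂)
   = 360.6825·0.812544 − 330.7799·0.754298·0.411274 = 190.454969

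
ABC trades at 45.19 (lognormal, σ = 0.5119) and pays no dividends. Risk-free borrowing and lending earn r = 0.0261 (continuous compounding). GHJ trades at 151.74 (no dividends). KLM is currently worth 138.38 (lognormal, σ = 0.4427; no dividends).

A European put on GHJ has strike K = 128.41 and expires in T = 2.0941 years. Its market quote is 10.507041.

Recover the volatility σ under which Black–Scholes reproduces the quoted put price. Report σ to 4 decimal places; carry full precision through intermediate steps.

sigma = 0.2876

At σ = 0.2876 the Black–Scholes value reproduces the quote:
σ√T = 0.2876·√2.0941 = 0.416186
d₁ = (ln(S/K) + (r+σ²/2)T) / (σ√T) = (ln(151.74/128.41) + (0.0261+0.2876²/2)·2.0941) / 0.416186 = (0.166940 + 0.141261) / 0.416186 = 0.740538
d₂ = d₁ − σ√T = 0.740538 − 0.416186 = 0.324352
e^{−rT} = 0.946811
N(−d₁) = 0.229487,  N(−d₂) = 0.372836
V = K·e^{−rT}·N(−d₂) − S·N(−d₁) = 45.329361 − 34.822319 = 10.507041 (equal to the quote); since ∂V/∂σ > 0 for all σ, the implied volatility is unique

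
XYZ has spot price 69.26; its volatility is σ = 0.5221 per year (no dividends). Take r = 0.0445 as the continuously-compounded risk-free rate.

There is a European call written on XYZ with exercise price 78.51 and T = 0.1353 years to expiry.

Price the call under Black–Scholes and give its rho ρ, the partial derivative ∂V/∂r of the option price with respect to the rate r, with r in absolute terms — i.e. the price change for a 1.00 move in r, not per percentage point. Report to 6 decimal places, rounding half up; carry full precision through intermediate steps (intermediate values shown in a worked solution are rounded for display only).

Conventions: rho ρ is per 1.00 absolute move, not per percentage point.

price = 2.293890
ρ = 2.497701

σ√T = 0.5221·√0.1353 = 0.192045
d₁ = (ln(S/K) + (r+σ²/2)T) / (σ√T) = (ln(69.26/78.51) + (0.0445+0.5221²/2)·0.1353) / 0.192045 = (-0.125358 + 0.024461) / 0.192045 = -0.525383
d₂ = d₁ − σ√T = -0.525383 − 0.192045 = -0.717427
e^{−rT} = 0.993997
N(d₁) = 0.299659,  N(d₂) = 0.236555
Call price V = S·N(d₁) − K·e^{−rT}·N(d₂) = 20.754356 − 18.460465 = 2.293890
ρ = K·T·e^{−rT}·N(d₂) = 2.497701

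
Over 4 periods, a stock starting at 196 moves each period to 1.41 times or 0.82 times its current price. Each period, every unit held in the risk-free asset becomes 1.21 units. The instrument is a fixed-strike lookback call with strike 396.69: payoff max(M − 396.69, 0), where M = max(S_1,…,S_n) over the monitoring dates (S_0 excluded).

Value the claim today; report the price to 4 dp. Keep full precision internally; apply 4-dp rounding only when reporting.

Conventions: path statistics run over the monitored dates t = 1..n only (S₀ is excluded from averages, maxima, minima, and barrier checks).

Set p* = 0.6610 (from d < R < u); the path-dependent value is the discounted p*-expectation over all price paths.
Enumerate all 2^4 = 16 price paths (U = up ×1.41, D = down ×0.82); each path with k up-moves has probability p*^k·(1−p*)^(4−k).
DDDD: M=160.7200, payoff=0.0000, prob=0.013204
UDDD: M=276.3600, payoff=0.0000, prob=0.025748
DUDD: M=226.6152, payoff=0.0000, prob=0.025748
UUDD: M=389.6676, payoff=0.0000, prob=0.050209
DDUD: M=185.8245, payoff=0.0000, prob=0.025748
UDUD: M=319.5274, payoff=0.0000, prob=0.050209
DUUD: M=319.5274, payoff=0.0000, prob=0.050209
UUUD: M=549.4313, payoff=152.7413, prob=0.097907
DDDU: M=160.7200, payoff=0.0000, prob=0.025748
UDDU: M=276.3600, payoff=0.0000, prob=0.050209
DUDU: M=262.0125, payoff=0.0000, prob=0.050209
UUDU: M=450.5337, payoff=53.8437, prob=0.097907
DDUU: M=262.0125, payoff=0.0000, prob=0.050209
UDUU: M=450.5337, payoff=53.8437, prob=0.097907
DUUU: M=450.5337, payoff=53.8437, prob=0.097907
UUUU: M=774.6982, payoff=378.0082, prob=0.190920
Price = Σ prob·payoff / R^4 = 102.938750 / 2.143589 = 48.0217

price = 48.0217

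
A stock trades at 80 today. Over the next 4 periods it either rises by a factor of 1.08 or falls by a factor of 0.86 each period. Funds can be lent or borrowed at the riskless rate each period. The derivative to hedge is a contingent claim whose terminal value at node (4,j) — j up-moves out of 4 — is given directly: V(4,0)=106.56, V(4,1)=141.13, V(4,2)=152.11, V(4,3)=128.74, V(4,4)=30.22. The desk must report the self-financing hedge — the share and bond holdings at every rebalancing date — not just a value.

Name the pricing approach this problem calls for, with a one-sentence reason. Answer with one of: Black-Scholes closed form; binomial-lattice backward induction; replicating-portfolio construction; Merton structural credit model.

framework: replicating-portfolio construction

Key observation: a price alone would not answer the question — the per-node share/bond construction on the spot-80, 1.08/0.86 tree is required, and only the replicating-portfolio method yields it.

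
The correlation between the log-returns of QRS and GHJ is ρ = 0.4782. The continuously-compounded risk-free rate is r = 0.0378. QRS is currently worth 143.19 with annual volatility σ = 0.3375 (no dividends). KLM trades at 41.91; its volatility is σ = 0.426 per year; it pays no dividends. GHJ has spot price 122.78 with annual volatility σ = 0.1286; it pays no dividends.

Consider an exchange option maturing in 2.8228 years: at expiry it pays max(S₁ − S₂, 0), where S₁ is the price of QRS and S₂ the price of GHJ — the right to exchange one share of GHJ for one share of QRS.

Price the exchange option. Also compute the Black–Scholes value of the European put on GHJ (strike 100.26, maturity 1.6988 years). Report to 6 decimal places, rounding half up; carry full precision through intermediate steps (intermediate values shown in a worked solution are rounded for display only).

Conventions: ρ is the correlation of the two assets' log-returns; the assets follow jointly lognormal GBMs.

exchange price = 37.712412
price(GHJ put K=100.26) = 0.425432

σ_eff = √(σ₁² + σ₂² − 2ρσ₁σ₂) = √(0.3375² + 0.1286² − 2·0.4782·0.3375·0.1286) = 0.298218
d₁ = (ln(S₁/S₂) + (q₂ − q₁ + σ_eff²/2)T) / (σ_eff√T) = (ln(143.19/122.78) + (0.0 − 0.0 + 0.044467)·2.8228) / 0.501042 = 0.557438
d₂ = d₁ − σ_eff√T = 0.557438 − 0.501042 = 0.056396
N(d₁) = 0.711386,  N(d₂) = 0.522487
V = S₁·e^{−q₁T}·N(d₁) − S₂·e^{−q₂T}·N(d₂) = 101.863344 − 64.150932 = 37.712412
[vanilla: GHJ put K=100.26]
σ√T = 0.1286·√1.6988 = 0.167615
d₁ = (ln(S/K) + (r+σ²/2)T) / (σ√T) = (ln(122.78/100.26) + (0.0378+0.1286²/2)·1.6988) / 0.167615 = (0.202627 + 0.078262) / 0.167615 = 1.675804
d₂ = d₁ − σ√T = 1.675804 − 0.167615 = 1.508189
e^{−rT} = 0.937804
N(−d₁) = 0.046888,  N(−d₂) = 0.065753
price = K·e^{−rT}·N(−d₂) − S·N(−d₁) = 6.182382 − 5.756950 = 0.425432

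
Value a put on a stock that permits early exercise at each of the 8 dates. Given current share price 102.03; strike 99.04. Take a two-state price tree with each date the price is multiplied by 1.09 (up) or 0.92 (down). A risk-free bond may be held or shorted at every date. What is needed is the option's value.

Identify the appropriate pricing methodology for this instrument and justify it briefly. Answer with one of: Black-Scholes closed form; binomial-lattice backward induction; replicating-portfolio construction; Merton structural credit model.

Key observation: the put (strike 99.04 on spot 102.03) is American-style on a 8-step discrete price model, so the early-exercise decision at every node requires stepwise backward valuation — a closed form cannot price the exercise right.

framework: binomial-lattice backward induction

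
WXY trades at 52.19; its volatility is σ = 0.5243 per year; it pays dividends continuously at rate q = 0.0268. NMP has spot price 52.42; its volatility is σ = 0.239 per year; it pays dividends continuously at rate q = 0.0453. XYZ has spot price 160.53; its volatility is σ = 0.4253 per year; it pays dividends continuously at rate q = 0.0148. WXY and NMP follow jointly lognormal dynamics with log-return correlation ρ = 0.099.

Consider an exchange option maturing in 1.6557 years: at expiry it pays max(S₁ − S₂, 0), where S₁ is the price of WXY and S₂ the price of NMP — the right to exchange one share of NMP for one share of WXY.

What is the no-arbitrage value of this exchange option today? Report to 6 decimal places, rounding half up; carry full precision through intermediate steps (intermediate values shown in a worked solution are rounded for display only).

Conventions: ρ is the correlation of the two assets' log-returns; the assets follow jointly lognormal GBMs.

σ_eff = √(σ₁² + σ₂² − 2ρσ₁σ₂) = √(0.5243² + 0.239² − 2·0.099·0.5243·0.239) = 0.554257
d₁ = (ln(S₁/S₂) + (q₂ − q₁ + σ_eff²/2)T) / (σ_eff√T) = (ln(52.19/52.42) + (0.0453 − 0.0268 + 0.153600)·1.6557) / 0.713184 = 0.393375
d₂ = d₁ − σ_eff√T = 0.393375 − 0.713184 = -0.319809
N(d₁) = 0.652979,  N(d₂) = 0.374557
V = S₁·e^{−q₁T}·N(d₁) − S₂·e^{−q₂T}·N(d₂) = 32.599848 − 18.215493 = 14.384355
Key observation: pricing in NMP-units makes this a unit-strike call on the ratio S₁/S₂ — the risk-free rate cancels and cannot affect the value.

exchange price = 14.384355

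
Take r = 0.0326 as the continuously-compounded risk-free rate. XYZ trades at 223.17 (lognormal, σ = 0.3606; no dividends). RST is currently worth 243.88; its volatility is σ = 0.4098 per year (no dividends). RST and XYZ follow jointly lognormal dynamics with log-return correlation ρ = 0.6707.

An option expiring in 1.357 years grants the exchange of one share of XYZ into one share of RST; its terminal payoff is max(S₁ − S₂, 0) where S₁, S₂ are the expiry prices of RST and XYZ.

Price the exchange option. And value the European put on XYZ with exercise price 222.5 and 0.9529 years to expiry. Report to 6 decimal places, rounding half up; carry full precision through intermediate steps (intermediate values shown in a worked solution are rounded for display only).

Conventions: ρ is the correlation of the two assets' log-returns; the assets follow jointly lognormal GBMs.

exchange price = 45.412564
price(XYZ put K=222.5) = 27.060674

σ_eff = √(σ₁² + σ₂² − 2ρσ₁σ₂) = √(0.4098² + 0.3606² − 2·0.6707·0.4098·0.3606) = 0.315824
d₁ = (ln(S₁/S₂) + (q₂ − q₁ + σ_eff²/2)T) / (σ_eff√T) = (ln(243.88/223.17) + (0.0 − 0.0 + 0.049872)·1.357) / 0.367904 = 0.425163
d₂ = d₁ − σ_eff√T = 0.425163 − 0.367904 = 0.057259
N(d₁) = 0.664641,  N(d₂) = 0.522831
V = S₁·e^{−q₁T}·N(d₁) − S₂·e^{−q₂T}·N(d₂) = 162.092665 − 116.680101 = 45.412564
[vanilla: XYZ put K=222.5]
σ√T = 0.3606·√0.9529 = 0.352005
d₁ = (ln(S/K) + (r+σ²/2)T) / (σ√T) = (ln(223.17/222.5) + (0.0326+0.3606²/2)·0.9529) / 0.352005 = (0.003007 + 0.093018) / 0.352005 = 0.272795
d₂ = d₁ − σ√T = 0.272795 − 0.352005 = -0.079211
e^{−rT} = 0.969413
N(−d₁) = 0.392506,  N(−d₂) = 0.531568
price = K·e^{−rT}·N(−d₂) − S·N(−d₁) = 114.656143 − 87.595469 = 27.060674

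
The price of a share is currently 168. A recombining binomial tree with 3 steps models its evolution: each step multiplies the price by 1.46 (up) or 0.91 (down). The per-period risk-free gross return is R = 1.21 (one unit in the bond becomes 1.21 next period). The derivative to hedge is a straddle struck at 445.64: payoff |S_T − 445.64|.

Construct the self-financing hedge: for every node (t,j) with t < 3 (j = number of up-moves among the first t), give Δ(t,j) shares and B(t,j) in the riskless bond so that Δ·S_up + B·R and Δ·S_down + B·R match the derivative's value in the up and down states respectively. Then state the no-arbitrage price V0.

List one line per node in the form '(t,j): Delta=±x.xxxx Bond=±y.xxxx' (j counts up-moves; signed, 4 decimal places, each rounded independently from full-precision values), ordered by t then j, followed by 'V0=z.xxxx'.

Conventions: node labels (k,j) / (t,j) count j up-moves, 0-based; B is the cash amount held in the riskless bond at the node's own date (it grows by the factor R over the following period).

(0,0): Delta=-0.6604 Bond=208.6499
(1,0): Delta=-1.0000 Bond=304.3781
(1,1): Delta=-0.4841 Bond=209.2065
(2,0): Delta=-1.0000 Bond=368.2975
(2,1): Delta=-1.0000 Bond=368.2975
(2,2): Delta=-0.2161 Bond=157.1752
V0=97.6958

Arbitrage-free pricing uses the up-move probability p* = (R−d)/(u−d) = 0.5455, discounting each step at R = 1.21.
Expiry values: V(3,0)=319.0401, V(3,1)=242.5236, V(3,2)=119.7610, V(3,3)=77.1988
Node (2,0) S=139.1208: V=(p*·242.5236+(1−p*)·319.0401)/1.21=229.1767; Δ=(242.5236−319.0401)/(203.1164−126.5999)=-1.0000; B=V−Δ·S=368.2975
Node (2,1) S=223.2048: V=(p*·119.7610+(1−p*)·242.5236)/1.21=145.0927; Δ=(119.7610−242.5236)/(325.8790−203.1164)=-1.0000; B=V−Δ·S=368.2975
Node (2,2) S=358.1088: V=(p*·77.1988+(1−p*)·119.7610)/1.21=79.7895; Δ=(77.1988−119.7610)/(522.8388−325.8790)=-0.2161; B=V−Δ·S=157.1752
Node (1,0) S=152.8800: V=(p*·145.0927+(1−p*)·229.1767)/1.21=151.4981; Δ=(145.0927−229.1767)/(223.2048−139.1208)=-1.0000; B=V−Δ·S=304.3781
Node (1,1) S=245.2800: V=(p*·79.7895+(1−p*)·145.0927)/1.21=90.4734; Δ=(79.7895−145.0927)/(358.1088−223.2048)=-0.4841; B=V−Δ·S=209.2065
Node (0,0) S=168.0000: V=(p*·90.4734+(1−p*)·151.4981)/1.21=97.6958; Δ=(90.4734−151.4981)/(245.2800−152.8800)=-0.6604; B=V−Δ·S=208.6499
Check: Δ(0,0)·S0 + B(0,0) = 97.6958 = V0.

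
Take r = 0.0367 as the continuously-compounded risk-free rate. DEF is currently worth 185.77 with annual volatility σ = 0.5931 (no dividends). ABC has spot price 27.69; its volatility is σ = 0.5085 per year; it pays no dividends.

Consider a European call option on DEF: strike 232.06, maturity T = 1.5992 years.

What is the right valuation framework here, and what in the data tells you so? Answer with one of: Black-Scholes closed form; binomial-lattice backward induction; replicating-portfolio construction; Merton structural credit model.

Key observation: a European claim on DEF (strike 232.06) — a lognormal (GBM) underlying with constant rate and volatility — has an exact closed-form value; no lattice or capital structure is involved.

framework: Black-Scholes closed form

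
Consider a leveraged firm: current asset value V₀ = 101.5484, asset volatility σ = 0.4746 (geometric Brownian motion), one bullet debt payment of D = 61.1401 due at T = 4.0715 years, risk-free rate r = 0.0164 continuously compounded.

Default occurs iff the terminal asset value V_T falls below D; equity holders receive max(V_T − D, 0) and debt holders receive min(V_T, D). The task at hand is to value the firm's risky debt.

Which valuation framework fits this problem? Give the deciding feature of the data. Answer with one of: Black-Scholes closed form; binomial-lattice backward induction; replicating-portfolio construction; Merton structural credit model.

framework: Merton structural credit model

Key observation: the question is about default risk generated by asset-value dynamics against a debt face of 61.1401 — the structural framework prices exactly that.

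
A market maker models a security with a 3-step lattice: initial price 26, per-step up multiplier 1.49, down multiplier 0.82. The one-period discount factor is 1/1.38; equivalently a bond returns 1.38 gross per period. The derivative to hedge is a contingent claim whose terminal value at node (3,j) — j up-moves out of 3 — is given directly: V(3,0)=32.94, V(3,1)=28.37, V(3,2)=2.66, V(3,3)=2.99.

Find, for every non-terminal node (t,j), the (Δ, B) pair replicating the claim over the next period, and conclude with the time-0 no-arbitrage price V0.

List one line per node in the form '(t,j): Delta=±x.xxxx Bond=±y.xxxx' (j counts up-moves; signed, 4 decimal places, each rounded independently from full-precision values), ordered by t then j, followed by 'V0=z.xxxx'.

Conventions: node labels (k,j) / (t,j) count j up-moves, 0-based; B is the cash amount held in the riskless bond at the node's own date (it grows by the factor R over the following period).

Arbitrage-free pricing uses the up-move probability p* = (R−d)/(u−d) = 0.8358, discounting each step at R = 1.38.
At maturity the claim pays: V(3,0)=32.9400, V(3,1)=28.3700, V(3,2)=2.6600, V(3,3)=2.9900
(2,0): S=17.4824. Δ = (V_up−V_dn)/(S_up−S_dn) = (28.3700−32.9400)/(26.0488−14.3356) = -0.3902. V = [p*·28.3700 + (1−p*)·32.9400]/1.38 = 21.1017. B = V − Δ·S = 27.9226.
(2,1): S=31.7668. Δ = (V_up−V_dn)/(S_up−S_dn) = (2.6600−28.3700)/(47.3325−26.0488) = -1.2080. V = [p*·2.6600 + (1−p*)·28.3700]/1.38 = 4.9863. B = V − Δ·S = 43.3594.
(2,2): S=57.7226. Δ = (V_up−V_dn)/(S_up−S_dn) = (2.9900−2.6600)/(86.0067−47.3325) = 0.0085. V = [p*·2.9900 + (1−p*)·2.6600]/1.38 = 2.1274. B = V − Δ·S = 1.6349.
(1,0): S=21.3200. Δ = (V_up−V_dn)/(S_up−S_dn) = (4.9863−21.1017)/(31.7668−17.4824) = -1.1282. V = [p*·4.9863 + (1−p*)·21.1017]/1.38 = 5.5305. B = V − Δ·S = 29.5833.
(1,1): S=38.7400. Δ = (V_up−V_dn)/(S_up−S_dn) = (2.1274−4.9863)/(57.7226−31.7668) = -0.1101. V = [p*·2.1274 + (1−p*)·4.9863]/1.38 = 1.8817. B = V − Δ·S = 6.1487.
(0,0): S=26.0000. Δ = (V_up−V_dn)/(S_up−S_dn) = (1.8817−5.5305)/(38.7400−21.3200) = -0.2095. V = [p*·1.8817 + (1−p*)·5.5305]/1.38 = 1.7977. B = V − Δ·S = 7.2436.
Sanity check at the root: Δ(0,0)·S0 + B(0,0) reproduces V0 = 1.7977.

(0,0): Delta=-0.2095 Bond=7.2436
(1,0): Delta=-1.1282 Bond=29.5833
(1,1): Delta=-0.1101 Bond=6.1487
(2,0): Delta=-0.3902 Bond=27.9226
(2,1): Delta=-1.2080 Bond=43.3594
(2,2): Delta=0.0085 Bond=1.6349
V0=1.7977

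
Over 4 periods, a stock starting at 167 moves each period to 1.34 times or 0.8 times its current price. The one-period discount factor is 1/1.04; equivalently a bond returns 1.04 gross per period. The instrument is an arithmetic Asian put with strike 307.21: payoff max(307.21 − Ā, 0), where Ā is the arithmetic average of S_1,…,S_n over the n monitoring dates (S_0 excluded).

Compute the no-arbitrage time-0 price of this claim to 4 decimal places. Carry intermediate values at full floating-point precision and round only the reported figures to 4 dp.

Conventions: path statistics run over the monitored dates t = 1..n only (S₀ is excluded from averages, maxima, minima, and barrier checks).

price = 107.1428

Set p* = 0.4444 (from d < R < u); the path-dependent value is the discounted p*-expectation over all price paths.
Enumerate all 2^4 = 16 price paths (U = up ×1.34, D = down ×0.8); each path with k up-moves has probability p*^k·(1−p*)^(4−k).
DDDD: Ā=98.5968, payoff=208.6132, prob=0.095260
UDDD: Ā=165.1496, payoff=142.0604, prob=0.076208
DUDD: Ā=142.6046, payoff=164.6054, prob=0.076208
UUDD: Ā=238.8628, payoff=68.3472, prob=0.060966
DDUD: Ā=124.5686, payoff=182.6414, prob=0.076208
UDUD: Ā=208.6525, payoff=98.5575, prob=0.060966
DUUD: Ā=186.1075, payoff=121.1025, prob=0.060966
UUUD: Ā=311.7300, payoff=0.0000, prob=0.048773
DDDU: Ā=110.1398, payoff=197.0702, prob=0.076208
UDDU: Ā=184.4842, payoff=122.7258, prob=0.060966
DUDU: Ā=161.9392, payoff=145.2708, prob=0.060966
UUDU: Ā=271.2482, payoff=35.9618, prob=0.048773
DDUU: Ā=143.9032, payoff=163.3068, prob=0.060966
UDUU: Ā=241.0379, payoff=66.1721, prob=0.048773
DUUU: Ā=218.4929, payoff=88.7171, prob=0.048773
UUUU: Ā=365.9756, payoff=0.0000, prob=0.039018
Price = Σ prob·payoff / R^4 = 125.341931 / 1.169859 = 107.1428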